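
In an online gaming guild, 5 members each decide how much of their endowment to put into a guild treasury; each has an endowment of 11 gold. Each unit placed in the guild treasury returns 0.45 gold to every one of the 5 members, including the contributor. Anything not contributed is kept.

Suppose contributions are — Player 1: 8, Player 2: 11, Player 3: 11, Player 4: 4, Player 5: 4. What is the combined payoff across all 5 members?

Total contributed: 8 + 11 + 11 + 4 + 4 = 38; total kept: 5 × 11 − 38 = 17.
The guild treasury pays out 0.45 × 5 × 38 = 85.50 in aggregate.
Group total = 17 + 85.50 = 102.50.

102.50 gold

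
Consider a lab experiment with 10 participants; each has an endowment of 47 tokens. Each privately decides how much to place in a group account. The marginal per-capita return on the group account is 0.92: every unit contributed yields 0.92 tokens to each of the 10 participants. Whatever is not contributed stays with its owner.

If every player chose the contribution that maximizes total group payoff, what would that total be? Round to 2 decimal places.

4324.00 tokens

Each contributed unit returns 9.200 to the group as a whole (0.92 to each of 10 players), which exceeds 1, so the social optimum is full contribution: group total = 9.200 × 470 = 4324.00.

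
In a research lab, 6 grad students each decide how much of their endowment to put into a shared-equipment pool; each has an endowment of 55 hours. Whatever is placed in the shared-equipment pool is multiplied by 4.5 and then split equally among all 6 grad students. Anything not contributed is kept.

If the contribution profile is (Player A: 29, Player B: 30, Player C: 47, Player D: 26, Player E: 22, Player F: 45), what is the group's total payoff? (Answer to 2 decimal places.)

1026.50 hours

Total contributed: 29 + 30 + 47 + 26 + 22 + 45 = 199; total kept: 6 × 55 − 199 = 131.
The shared-equipment pool pays out 4.5 × 199 = 895.50 in aggregate.
Group total = 131 + 895.50 = 1026.50.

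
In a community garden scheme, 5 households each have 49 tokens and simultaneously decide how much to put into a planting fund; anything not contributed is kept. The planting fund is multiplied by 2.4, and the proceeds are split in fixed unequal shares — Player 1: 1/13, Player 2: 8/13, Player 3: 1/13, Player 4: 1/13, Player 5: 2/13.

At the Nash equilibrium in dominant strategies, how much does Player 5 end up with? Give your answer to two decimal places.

A player with share s gets back 2.4·s per unit contributed, so full contribution is dominant for anyone with s > 1/2.4 = 0.4167 and zero contribution is dominant for anyone below.
The only share above 0.4167 is Player 2's 8/13, contributing 49; the remaining 4 contribute 0. Total contributed: 49.
Player 5 keeps 49 and receives 2.4 × 49 × 2/13 = 18.09 from the planting fund, for a payoff of 67.09.

67.09 tokens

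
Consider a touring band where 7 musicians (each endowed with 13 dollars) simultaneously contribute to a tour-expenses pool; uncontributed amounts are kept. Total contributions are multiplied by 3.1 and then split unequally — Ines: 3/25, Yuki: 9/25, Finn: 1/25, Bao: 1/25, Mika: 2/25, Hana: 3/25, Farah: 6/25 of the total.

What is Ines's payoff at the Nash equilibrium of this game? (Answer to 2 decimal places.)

A player with share s gets back 3.1·s per unit contributed, so full contribution is dominant for anyone with s > 1/3.1 = 0.3226 and zero contribution is dominant for anyone below.
Yuki alone (share 9/25) is above the threshold, contributing 13; the remaining 6 contribute 0. Total contributed: 13.
Ines keeps 13 and receives 3.1 × 13 × 3/25 = 4.84 from the tour-expenses pool, for a payoff of 17.84.

17.84 dollars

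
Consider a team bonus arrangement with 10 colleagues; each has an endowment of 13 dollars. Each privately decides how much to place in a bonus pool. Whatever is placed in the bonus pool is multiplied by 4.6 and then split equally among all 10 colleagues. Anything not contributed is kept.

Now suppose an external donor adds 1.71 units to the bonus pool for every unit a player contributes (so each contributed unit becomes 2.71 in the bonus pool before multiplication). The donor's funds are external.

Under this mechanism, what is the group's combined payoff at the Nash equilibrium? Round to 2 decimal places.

1620.58 dollars

Under the mechanism each unit contributed yields 4.6 × 2.71 / 10 = 1.2466 back to its contributor per unit of net cost, which exceeds 1, making full contribution the dominant choice for everyone.
At the Nash equilibrium everyone contributes 13. Group total payoff = 4.6 × 2.71 × 130 = 1620.58.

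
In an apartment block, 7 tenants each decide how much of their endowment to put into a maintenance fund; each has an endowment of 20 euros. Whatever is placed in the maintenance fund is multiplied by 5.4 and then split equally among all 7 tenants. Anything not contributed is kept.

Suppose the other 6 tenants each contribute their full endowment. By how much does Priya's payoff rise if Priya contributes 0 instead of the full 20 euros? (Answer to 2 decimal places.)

4.57 euros

Switching from a contribution of 20 to 0 lets Priya keep an extra 20 euros, but lowers the maintenance fund by 20, which costs Priya their own share of that drop: 5.4/7 × 20 = 15.43.
Net gain = 20 − 15.43 = 4.57. The private return per contributed unit (0.7714) is below 1, so free-riding is indeed the best response regardless of what the others do.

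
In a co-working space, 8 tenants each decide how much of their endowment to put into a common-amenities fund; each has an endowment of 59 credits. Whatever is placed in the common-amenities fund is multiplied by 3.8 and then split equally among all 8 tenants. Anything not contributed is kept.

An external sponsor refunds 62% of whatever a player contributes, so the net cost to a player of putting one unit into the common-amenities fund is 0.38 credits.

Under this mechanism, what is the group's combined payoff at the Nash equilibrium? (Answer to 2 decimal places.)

With the mechanism, a contributed unit returns (3.8/8) / 0.38 = 1.2500 per unit of net cost to the contributor — now above 1 — so contributing fully is weakly dominant for every player.
So the Nash equilibrium is full contribution by all 8; the group earns 8 × (59 × 0.62 + 3.8 × 59) = 2086.24.

2086.24 credits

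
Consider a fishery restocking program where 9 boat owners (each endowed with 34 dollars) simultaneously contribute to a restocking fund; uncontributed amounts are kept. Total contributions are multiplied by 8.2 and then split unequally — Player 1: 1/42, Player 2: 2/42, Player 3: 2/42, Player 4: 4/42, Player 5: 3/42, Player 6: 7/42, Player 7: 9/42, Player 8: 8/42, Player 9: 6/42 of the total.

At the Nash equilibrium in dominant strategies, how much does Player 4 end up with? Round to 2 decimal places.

140.21 dollars

Player j's private return per contributed unit is 8.2 × (j's share). Contributing is weakly dominant for j when that share is at least 1/8.2 = 0.1220, and contributing 0 is dominant otherwise.
Player 6, Player 7, Player 8 and Player 9 clear that bar, contributing 34 each; the remaining 5 contribute 0. Total contributed: 136.
Player 4 keeps 34 and receives 8.2 × 136 × 4/42 = 106.21 from the restocking fund, for a payoff of 140.21.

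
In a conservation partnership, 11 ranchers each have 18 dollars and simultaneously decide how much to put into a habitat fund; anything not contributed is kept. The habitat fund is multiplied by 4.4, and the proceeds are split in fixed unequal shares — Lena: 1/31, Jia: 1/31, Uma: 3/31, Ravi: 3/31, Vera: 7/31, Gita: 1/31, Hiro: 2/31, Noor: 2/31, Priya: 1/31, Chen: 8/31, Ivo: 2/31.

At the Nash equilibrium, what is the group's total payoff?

259.20 dollars

Each unit j contributes comes back to j as 4.4 × (j's share), so j prefers to contribute only if that share exceeds 1/4.4 = 0.2273; otherwise keeping the unit dominates.
Chen alone (share 8/31) is above the threshold, contributing 18; the remaining 10 contribute 0. Total contributed: 18.
The habitat fund pays out 4.4 × 18 = 79.20 in total (split across the unequal shares, but the aggregate is all that matters for the group sum).
The 10 free-riders keep 18 each, adding 180. Group total = 180 + 79.20 = 259.20.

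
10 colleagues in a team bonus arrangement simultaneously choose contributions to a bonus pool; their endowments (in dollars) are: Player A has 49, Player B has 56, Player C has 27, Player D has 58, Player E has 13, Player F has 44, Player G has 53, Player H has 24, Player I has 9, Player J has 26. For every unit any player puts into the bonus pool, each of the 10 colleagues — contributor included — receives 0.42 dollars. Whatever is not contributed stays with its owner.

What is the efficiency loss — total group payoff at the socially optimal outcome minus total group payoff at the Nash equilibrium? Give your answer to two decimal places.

The private return per contributed unit is 0.42 < 1 for everyone, so the Nash equilibrium is zero contribution and the group total is Σ E_j = 49 + 56 + 27 + 58 + 13 + 44 + 53 + 24 + 9 + 26 = 359.
Each contributed unit returns 4.200 to the group, so the social optimum is full contribution by everyone: group total = 4.200 × 359 = 1507.80.
Efficiency loss = (4.200 − 1) × 359 = 1148.80.

1148.80 dollars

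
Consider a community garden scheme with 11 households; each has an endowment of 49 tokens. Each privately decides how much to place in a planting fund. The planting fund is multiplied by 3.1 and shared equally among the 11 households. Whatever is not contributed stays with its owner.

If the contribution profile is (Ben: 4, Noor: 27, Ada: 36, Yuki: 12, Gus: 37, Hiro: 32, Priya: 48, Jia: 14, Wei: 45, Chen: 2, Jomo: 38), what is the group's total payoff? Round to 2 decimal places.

Total contributed: 4 + 27 + 36 + 12 + 37 + 32 + 48 + 14 + 45 + 2 + 38 = 295; total kept: 11 × 49 − 295 = 244.
The planting fund pays out 3.1 × 295 = 914.50 in aggregate.
Group total = 244 + 914.50 = 1158.50.

1158.50 tokens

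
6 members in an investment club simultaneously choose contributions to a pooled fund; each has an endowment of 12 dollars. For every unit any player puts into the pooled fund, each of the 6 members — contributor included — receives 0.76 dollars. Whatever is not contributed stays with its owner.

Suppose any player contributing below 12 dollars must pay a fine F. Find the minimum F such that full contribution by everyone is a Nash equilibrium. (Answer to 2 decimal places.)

Given the others contribute fully, the best deviation is to contribute 0 (any partial contribution still incurs the fine and gives up units whose private return 0.76 is below 1).
Deviating from 12 to 0 saves 12 dollars but forfeits the deviator's share of the drop in the pooled fund: 0.76 × 12 = 9.12.
So the deviation gain is 12 − 9.12 = 2.88, and the fine must be at least 2.88 dollars to wipe it out.

2.88 dollars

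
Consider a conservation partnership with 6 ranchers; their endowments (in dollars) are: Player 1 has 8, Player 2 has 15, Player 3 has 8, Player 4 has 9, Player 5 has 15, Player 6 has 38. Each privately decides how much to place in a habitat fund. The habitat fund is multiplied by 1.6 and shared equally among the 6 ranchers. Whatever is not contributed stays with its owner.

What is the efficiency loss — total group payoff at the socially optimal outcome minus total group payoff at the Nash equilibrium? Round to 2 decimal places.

55.80 dollars

The private return per contributed unit is 1.6/6 = 0.2667 < 1 for every player regardless of endowment, so the Nash equilibrium is zero contribution and the group total is Σ E_j = 8 + 15 + 8 + 9 + 15 + 38 = 93.
Each contributed unit returns 1.600 to the group, so the social optimum is full contribution by everyone: group total = 1.600 × 93 = 148.80.
Efficiency loss = (1.600 − 1) × 93 = 55.80.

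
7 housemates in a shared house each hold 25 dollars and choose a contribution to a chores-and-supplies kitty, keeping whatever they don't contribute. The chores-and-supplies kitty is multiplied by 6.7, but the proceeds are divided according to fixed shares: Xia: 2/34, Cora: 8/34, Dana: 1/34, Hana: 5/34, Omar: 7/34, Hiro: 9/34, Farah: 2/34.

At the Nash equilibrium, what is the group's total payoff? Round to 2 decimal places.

Player j's private return per contributed unit is 6.7 × (j's share). Contributing is weakly dominant for j when that share is at least 1/6.7 = 0.1493, and contributing 0 is dominant otherwise.
Cora, Omar and Hiro are above the threshold, contributing 25 each; the remaining 4 contribute 0. Total contributed: 75.
The chores-and-supplies kitty pays out 6.7 × 75 = 502.50 in total (split across the unequal shares, but the aggregate is all that matters for the group sum).
The 4 free-riders keep 25 each, adding 100. Group total = 100 + 502.50 = 602.50.

602.50 dollars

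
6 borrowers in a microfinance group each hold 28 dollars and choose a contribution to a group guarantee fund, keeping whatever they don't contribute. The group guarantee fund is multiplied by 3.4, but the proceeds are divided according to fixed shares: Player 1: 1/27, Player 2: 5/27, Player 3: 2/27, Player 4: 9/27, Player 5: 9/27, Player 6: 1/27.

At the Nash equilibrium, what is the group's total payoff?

302.40 dollars

Player j's private return per contributed unit is 3.4 × (j's share). Contributing is weakly dominant for j when that share is at least 1/3.4 = 0.2941, and contributing 0 is dominant otherwise.
Player 4 and Player 5 clear that bar, contributing 28 each; the remaining 4 contribute 0. Total contributed: 56.
The group guarantee fund pays out 3.4 × 56 = 190.40 in total (split across the unequal shares, but the aggregate is all that matters for the group sum).
The 4 free-riders keep 28 each, adding 112. Group total = 112 + 190.40 = 302.40.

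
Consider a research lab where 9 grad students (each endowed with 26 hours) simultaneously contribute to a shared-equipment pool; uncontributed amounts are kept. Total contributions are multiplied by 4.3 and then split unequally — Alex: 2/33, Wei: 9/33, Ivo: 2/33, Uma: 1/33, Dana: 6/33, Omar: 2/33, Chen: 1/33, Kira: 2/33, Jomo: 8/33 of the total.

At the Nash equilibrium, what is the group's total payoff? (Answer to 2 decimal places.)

405.60 hours

Each unit j contributes comes back to j as 4.3 × (j's share), so j prefers to contribute only if that share exceeds 1/4.3 = 0.2326; otherwise keeping the unit dominates.
Wei and Jomo clear that bar, contributing 26 each; the remaining 7 contribute 0. Total contributed: 52.
The shared-equipment pool pays out 4.3 × 52 = 223.60 in total (split across the unequal shares, but the aggregate is all that matters for the group sum).
The 7 free-riders keep 26 each, adding 182. Group total = 182 + 223.60 = 405.60.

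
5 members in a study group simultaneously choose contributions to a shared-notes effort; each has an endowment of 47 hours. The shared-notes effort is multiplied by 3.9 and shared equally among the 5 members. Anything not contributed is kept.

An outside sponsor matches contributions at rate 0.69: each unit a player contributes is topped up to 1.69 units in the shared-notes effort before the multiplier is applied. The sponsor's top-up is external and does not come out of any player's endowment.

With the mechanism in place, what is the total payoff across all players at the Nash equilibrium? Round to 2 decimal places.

The effective private return per unit is now 3.9 × 1.69 / 5 = 1.3182 > 1, so every player's dominant strategy flips to full contribution.
So the Nash equilibrium is full contribution by all 5; the group earns 3.9 × 1.69 × 235 = 1548.89.

1548.89 hours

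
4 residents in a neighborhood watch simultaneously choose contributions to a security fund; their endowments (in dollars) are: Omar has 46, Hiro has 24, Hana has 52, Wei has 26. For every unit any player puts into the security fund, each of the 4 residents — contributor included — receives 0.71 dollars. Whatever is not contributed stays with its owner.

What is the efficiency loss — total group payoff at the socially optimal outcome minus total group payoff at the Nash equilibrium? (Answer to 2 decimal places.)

272.32 dollars

The private return per contributed unit is 0.71 < 1 for everyone, so the Nash equilibrium is zero contribution and the group total is Σ E_j = 46 + 24 + 52 + 26 = 148.
Each contributed unit returns 2.840 to the group, so the social optimum is full contribution by everyone: group total = 2.840 × 148 = 420.32.
Efficiency loss = (2.840 − 1) × 148 = 272.32.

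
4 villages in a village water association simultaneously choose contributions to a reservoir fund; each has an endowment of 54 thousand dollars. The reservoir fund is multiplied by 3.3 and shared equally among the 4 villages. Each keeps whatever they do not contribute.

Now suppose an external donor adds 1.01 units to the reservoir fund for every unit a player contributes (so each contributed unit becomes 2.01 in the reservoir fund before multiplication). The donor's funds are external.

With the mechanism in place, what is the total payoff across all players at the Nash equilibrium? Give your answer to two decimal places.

1432.73 thousand dollars

With the mechanism, a contributed unit returns 3.3 × 2.01 / 4 = 1.6583 per unit of net cost to the contributor — now above 1 — so contributing fully is weakly dominant for every player.
At the Nash equilibrium everyone contributes 54. Group total payoff = 3.3 × 2.01 × 216 = 1432.73.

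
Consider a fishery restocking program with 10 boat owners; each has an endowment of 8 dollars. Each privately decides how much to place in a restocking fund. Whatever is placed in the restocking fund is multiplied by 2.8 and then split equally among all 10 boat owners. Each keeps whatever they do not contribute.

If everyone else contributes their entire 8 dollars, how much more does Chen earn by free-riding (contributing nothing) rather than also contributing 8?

Switching from a contribution of 8 to 0 lets Chen keep an extra 8 dollars, but lowers the restocking fund by 8, which costs Chen their own share of that drop: 2.8/10 × 8 = 2.24.
Net gain = 8 − 2.24 = 5.76. The private return per contributed unit (0.2800) is below 1, so free-riding is indeed the best response regardless of what the others do.

5.76 dollars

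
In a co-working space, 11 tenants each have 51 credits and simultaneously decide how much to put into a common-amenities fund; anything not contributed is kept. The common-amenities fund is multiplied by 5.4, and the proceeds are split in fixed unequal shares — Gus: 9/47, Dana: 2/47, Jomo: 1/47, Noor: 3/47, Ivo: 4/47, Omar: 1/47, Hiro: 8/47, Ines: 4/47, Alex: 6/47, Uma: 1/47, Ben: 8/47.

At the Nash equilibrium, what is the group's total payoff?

785.40 credits

Each unit j contributes comes back to j as 5.4 × (j's share), so j prefers to contribute only if that share exceeds 1/5.4 = 0.1852; otherwise keeping the unit dominates.
The only share above 0.1852 is Gus's 9/47, contributing 51; the remaining 10 contribute 0. Total contributed: 51.
The common-amenities fund pays out 5.4 × 51 = 275.40 in total (split across the unequal shares, but the aggregate is all that matters for the group sum).
The 10 free-riders keep 51 each, adding 510. Group total = 510 + 275.40 = 785.40.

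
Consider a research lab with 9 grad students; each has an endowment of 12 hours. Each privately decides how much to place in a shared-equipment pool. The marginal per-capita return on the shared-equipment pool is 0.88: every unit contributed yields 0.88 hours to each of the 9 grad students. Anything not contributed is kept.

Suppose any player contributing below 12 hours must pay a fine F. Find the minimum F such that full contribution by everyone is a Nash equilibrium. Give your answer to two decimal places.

Given the others contribute fully, the best deviation is to contribute 0 (any partial contribution still incurs the fine and gives up units whose private return 0.88 is below 1).
Deviating from 12 to 0 saves 12 hours but forfeits the deviator's share of the drop in the shared-equipment pool: 0.88 × 12 = 10.56.
So the deviation gain is 12 − 10.56 = 1.44, and the fine must be at least 1.44 hours to wipe it out.

1.44 hours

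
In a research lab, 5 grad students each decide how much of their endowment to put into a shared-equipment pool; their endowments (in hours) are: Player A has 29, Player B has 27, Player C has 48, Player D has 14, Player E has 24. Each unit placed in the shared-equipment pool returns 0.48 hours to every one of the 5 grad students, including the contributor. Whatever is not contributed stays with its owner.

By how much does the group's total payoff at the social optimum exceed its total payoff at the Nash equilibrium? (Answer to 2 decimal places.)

The private return per contributed unit is 0.48 < 1 for everyone, so the Nash equilibrium is zero contribution and the group total is Σ E_j = 29 + 27 + 48 + 14 + 24 = 142.
Each contributed unit returns 2.400 to the group, so the social optimum is full contribution by everyone: group total = 2.400 × 142 = 340.80.
Efficiency loss = (2.400 − 1) × 142 = 198.80.

198.80 hours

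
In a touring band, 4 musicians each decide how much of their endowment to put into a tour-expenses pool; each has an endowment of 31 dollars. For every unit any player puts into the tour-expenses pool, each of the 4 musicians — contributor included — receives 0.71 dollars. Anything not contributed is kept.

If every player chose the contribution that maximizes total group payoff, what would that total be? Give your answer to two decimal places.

Each contributed unit returns 2.840 to the group as a whole (0.71 to each of 4 players), which exceeds 1, so the social optimum is full contribution: group total = 2.840 × 124 = 352.16.

352.16 dollars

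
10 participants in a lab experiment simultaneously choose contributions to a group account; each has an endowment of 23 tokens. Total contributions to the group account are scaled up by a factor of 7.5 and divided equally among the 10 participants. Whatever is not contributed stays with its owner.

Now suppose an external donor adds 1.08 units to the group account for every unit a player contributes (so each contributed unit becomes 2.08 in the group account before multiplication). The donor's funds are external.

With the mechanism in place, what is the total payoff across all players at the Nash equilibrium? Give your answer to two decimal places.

3588.00 tokens

Under the mechanism each unit contributed yields 7.5 × 2.08 / 10 = 1.5600 back to its contributor per unit of net cost, which exceeds 1, making full contribution the dominant choice for everyone.
So the Nash equilibrium is full contribution by all 10; the group earns 7.5 × 2.08 × 230 = 3588.00.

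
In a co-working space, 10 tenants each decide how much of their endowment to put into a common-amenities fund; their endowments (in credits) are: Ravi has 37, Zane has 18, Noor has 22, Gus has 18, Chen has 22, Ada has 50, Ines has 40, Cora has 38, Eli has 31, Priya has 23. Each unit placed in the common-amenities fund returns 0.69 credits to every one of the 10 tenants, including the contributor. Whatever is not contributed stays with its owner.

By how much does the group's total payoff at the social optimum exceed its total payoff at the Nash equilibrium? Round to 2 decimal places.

1764.10 credits

The private return per contributed unit is 0.69 < 1 for everyone, so the Nash equilibrium is zero contribution and the group total is Σ E_j = 37 + 18 + 22 + 18 + 22 + 50 + 40 + 38 + 31 + 23 = 299.
Each contributed unit returns 6.900 to the group, so the social optimum is full contribution by everyone: group total = 6.900 × 299 = 2063.10.
Efficiency loss = (6.900 − 1) × 299 = 1764.10.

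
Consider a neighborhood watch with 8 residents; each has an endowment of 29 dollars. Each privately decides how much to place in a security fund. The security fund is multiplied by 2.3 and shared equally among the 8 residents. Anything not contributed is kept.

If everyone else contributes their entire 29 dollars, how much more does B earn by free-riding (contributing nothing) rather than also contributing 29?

Switching from a contribution of 29 to 0 lets B keep an extra 29 dollars, but lowers the security fund by 29, which costs B their own share of that drop: 2.3/8 × 29 = 8.34.
Net gain = 29 − 8.34 = 20.66. The private return per contributed unit (0.2875) is below 1, so free-riding is indeed the best response regardless of what the others do.

20.66 dollars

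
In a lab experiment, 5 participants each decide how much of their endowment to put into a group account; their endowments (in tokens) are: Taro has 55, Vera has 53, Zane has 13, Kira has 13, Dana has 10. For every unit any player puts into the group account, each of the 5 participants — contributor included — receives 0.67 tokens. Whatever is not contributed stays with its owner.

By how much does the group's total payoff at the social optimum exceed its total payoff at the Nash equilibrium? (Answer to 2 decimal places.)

338.40 tokens

The private return per contributed unit is 0.67 < 1 for everyone, so the Nash equilibrium is zero contribution and the group total is Σ E_j = 55 + 53 + 13 + 13 + 10 = 144.
Each contributed unit returns 3.350 to the group, so the social optimum is full contribution by everyone: group total = 3.350 × 144 = 482.40.
Efficiency loss = (3.350 − 1) × 144 = 338.40.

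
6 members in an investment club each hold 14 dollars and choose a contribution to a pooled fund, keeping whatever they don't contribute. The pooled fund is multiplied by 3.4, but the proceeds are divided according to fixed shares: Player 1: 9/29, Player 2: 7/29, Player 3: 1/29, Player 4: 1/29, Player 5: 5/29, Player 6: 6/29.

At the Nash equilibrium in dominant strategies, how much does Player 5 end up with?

A player with share s gets back 3.4·s per unit contributed, so full contribution is dominant for anyone with s > 1/3.4 = 0.2941 and zero contribution is dominant for anyone below.
The only share above 0.2941 is Player 1's 9/29, contributing 14; the remaining 5 contribute 0. Total contributed: 14.
Player 5 keeps 14 and receives 3.4 × 14 × 5/29 = 8.21 from the pooled fund, for a payoff of 22.21.

22.21 dollars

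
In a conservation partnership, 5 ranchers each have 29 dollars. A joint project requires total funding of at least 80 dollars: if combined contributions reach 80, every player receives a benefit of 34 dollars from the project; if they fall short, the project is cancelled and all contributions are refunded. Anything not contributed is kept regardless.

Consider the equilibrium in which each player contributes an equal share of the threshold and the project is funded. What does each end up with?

Equal share of the threshold: 80/5 = 16.
At this profile no one gains by cutting their contribution: any cut drops the total below 80, the project is cancelled, contributions are refunded, and the deviator ends with 29, which is less than 29 − 16 + 34 = 47. Contributing more than 16 just wastes the excess. So contributing exactly 16 is a best response.
Each player's payoff: 29 − 16 + 34 = 47.

47 dollars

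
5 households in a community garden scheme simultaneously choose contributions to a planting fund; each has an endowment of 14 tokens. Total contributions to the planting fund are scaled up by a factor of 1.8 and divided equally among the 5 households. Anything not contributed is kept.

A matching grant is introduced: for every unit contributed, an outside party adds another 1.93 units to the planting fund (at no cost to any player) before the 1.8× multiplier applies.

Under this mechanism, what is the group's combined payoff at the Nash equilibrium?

369.18 tokens

Under the mechanism each unit contributed yields 1.8 × 2.93 / 5 = 1.0548 back to its contributor per unit of net cost, which exceeds 1, making full contribution the dominant choice for everyone.
So the Nash equilibrium is full contribution by all 5; the group earns 1.8 × 2.93 × 70 = 369.18.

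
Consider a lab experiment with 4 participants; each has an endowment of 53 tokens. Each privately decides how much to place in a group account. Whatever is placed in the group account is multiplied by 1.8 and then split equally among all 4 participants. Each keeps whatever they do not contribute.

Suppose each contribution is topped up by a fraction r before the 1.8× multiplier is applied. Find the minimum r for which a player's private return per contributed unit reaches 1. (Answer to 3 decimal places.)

With matching at rate r, one contributed unit becomes (1 + r) in the group account and returns 1.8 × (1 + r) / 4 to the contributor.
Setting this equal to 1: 1 + r = 4/1.8 = 2.2222.
So the minimum matching rate is r = 2.2222 − 1 = 1.222.

1.222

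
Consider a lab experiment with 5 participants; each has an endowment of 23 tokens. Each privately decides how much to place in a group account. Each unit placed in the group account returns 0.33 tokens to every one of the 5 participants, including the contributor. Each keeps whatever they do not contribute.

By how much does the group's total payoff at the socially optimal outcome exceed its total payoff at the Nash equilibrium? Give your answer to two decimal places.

The private return per contributed unit is 0.33 < 1, so contributing 0 is dominant for every player. At the Nash equilibrium everyone keeps their 23, and the group total is 5 × 23 = 115.
Each contributed unit returns 1.650 to the group as a whole (0.33 to each of 5 players), which exceeds 1, so the social optimum is full contribution: group total = 1.650 × 115 = 189.75.
Efficiency loss = 189.75 − 115 = 74.75.

74.75 tokens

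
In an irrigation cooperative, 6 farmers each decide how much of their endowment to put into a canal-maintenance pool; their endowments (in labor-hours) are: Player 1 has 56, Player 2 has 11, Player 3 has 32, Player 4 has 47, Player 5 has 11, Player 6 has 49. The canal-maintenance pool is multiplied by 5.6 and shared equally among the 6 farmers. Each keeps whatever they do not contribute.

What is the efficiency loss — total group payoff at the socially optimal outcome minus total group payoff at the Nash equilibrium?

947.60 labor-hours

The private return per contributed unit is 5.6/6 = 0.9333 < 1 for every player regardless of endowment, so the Nash equilibrium is zero contribution and the group total is Σ E_j = 56 + 11 + 32 + 47 + 11 + 49 = 206.
Each contributed unit returns 5.600 to the group, so the social optimum is full contribution by everyone: group total = 5.600 × 206 = 1153.60.
Efficiency loss = (5.600 − 1) × 206 = 947.60.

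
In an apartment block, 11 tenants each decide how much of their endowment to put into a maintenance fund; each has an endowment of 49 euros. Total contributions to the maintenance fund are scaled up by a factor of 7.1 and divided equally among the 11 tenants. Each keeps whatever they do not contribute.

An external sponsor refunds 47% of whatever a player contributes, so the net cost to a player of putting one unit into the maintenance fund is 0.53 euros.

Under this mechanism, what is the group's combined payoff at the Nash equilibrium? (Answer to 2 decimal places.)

The effective private return per unit is now (7.1/11) / 0.53 = 1.2178 > 1, so every player's dominant strategy flips to full contribution.
At the Nash equilibrium everyone contributes 49. Group total payoff = 11 × (49 × 0.47 + 7.1 × 49) = 4080.23.

4080.23 euros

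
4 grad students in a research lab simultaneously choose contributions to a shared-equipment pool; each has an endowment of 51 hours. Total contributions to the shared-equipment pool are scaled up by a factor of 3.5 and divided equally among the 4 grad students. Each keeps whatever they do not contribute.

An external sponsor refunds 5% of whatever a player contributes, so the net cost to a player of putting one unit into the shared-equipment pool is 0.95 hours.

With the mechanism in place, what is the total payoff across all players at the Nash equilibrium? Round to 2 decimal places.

With the mechanism, a contributed unit returns (3.5/4) / 0.95 = 0.9211 per unit of net cost — still below 1 — so contributing 0 remains dominant for every player.
At the Nash equilibrium no one contributes; group total payoff = 4 × 51 = 204.

204.00 hours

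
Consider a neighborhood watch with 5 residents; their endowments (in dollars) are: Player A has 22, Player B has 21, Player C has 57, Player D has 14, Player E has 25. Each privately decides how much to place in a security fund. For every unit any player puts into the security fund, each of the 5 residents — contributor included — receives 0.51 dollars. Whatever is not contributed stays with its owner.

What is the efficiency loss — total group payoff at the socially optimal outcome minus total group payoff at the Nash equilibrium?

215.45 dollars

The private return per contributed unit is 0.51 < 1 for everyone, so the Nash equilibrium is zero contribution and the group total is Σ E_j = 22 + 21 + 57 + 14 + 25 = 139.
Each contributed unit returns 2.550 to the group, so the social optimum is full contribution by everyone: group total = 2.550 × 139 = 354.45.
Efficiency loss = (2.550 − 1) × 139 = 215.45.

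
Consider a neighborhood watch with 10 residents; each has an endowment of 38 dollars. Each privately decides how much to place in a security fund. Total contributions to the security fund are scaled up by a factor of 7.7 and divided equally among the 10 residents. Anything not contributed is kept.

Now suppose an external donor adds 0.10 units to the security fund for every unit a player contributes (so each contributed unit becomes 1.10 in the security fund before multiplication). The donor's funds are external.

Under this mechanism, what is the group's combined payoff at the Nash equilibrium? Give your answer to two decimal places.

380.00 dollars

Even with the mechanism, each unit contributed returns only 7.7 × 1.10 / 10 = 0.8470 per unit of net cost, so contributing nothing is still dominant.
At the Nash equilibrium no one contributes; group total payoff = 10 × 38 = 380.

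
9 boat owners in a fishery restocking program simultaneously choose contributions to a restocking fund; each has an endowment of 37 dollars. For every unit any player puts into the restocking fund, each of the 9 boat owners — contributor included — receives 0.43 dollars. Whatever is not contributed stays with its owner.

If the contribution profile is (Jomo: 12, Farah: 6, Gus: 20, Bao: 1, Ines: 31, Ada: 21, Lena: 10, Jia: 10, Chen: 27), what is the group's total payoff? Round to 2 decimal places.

Total contributed: 12 + 6 + 20 + 1 + 31 + 21 + 10 + 10 + 27 = 138; total kept: 9 × 37 − 138 = 195.
The restocking fund pays out 0.43 × 9 × 138 = 534.06 in aggregate.
Group total = 195 + 534.06 = 729.06.

729.06 dollars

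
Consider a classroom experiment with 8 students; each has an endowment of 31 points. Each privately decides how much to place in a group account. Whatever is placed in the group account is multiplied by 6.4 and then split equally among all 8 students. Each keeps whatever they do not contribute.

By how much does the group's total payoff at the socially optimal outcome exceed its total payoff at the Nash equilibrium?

Each contributed unit returns 6.4/8 = 0.8000 to its contributor — below 1 — so contributing 0 is dominant for every player. At the Nash equilibrium everyone keeps their 31, and the group total is 8 × 31 = 248.
Each contributed unit returns 6.400 to the group as a whole (0.8000 to each of 8 players), which exceeds 1, so the social optimum is full contribution: group total = 6.400 × 248 = 1587.20.
Efficiency loss = 1587.20 − 248 = 1339.20.

1339.20 points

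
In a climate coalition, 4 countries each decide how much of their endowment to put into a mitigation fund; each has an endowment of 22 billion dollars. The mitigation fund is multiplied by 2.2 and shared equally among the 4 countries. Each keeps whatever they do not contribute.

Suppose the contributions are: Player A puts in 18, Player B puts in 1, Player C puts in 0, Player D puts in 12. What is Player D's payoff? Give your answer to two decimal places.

Total contributed: 18 + 1 + 0 + 12 = 31.
Each receives 2.2 × 31 / 4 = 17.05 from the mitigation fund.
Player D keeps 22 − 12 = 10, so Player D's payoff is 10 + 17.05 = 27.05.

27.05 billion dollars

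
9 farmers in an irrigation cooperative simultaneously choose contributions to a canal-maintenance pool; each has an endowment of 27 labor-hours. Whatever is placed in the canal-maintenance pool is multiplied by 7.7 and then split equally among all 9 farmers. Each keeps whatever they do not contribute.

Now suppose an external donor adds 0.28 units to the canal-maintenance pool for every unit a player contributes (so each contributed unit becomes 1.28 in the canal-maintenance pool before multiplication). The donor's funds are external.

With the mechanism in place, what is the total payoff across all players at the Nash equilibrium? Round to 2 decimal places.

2395.01 labor-hours

Under the mechanism each unit contributed yields 7.7 × 1.28 / 9 = 1.0951 back to its contributor per unit of net cost, which exceeds 1, making full contribution the dominant choice for everyone.
At the Nash equilibrium everyone contributes 27. Group total payoff = 7.7 × 1.28 × 243 = 2395.01.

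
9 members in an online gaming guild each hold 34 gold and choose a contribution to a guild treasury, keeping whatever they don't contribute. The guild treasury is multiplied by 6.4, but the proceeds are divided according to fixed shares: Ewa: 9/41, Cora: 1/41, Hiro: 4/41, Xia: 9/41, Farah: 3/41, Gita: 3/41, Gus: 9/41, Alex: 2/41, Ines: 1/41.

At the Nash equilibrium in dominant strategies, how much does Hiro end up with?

For player j, contributing a unit is worthwhile iff 6.4 × (j's share) ≥ 1, i.e. iff j's share is at least 0.1563.
Ewa, Xia and Gus clear that bar, contributing 34 each; the remaining 6 contribute 0. Total contributed: 102.
Hiro keeps 34 and receives 6.4 × 102 × 4/41 = 63.69 from the guild treasury, for a payoff of 97.69.

97.69 gold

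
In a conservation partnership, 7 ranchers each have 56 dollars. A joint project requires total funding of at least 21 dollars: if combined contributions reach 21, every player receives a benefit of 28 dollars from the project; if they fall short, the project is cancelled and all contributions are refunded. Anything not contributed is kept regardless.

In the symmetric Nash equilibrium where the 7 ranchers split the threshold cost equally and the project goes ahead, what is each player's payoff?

Equal share of the threshold: 21/7 = 3.
At this profile no one gains by cutting their contribution: any cut drops the total below 21, the project is cancelled, contributions are refunded, and the deviator ends with 56, which is less than 56 − 3 + 28 = 81. Contributing more than 3 just wastes the excess. So contributing exactly 3 is a best response.
Each player's payoff: 56 − 3 + 28 = 81.

81 dollars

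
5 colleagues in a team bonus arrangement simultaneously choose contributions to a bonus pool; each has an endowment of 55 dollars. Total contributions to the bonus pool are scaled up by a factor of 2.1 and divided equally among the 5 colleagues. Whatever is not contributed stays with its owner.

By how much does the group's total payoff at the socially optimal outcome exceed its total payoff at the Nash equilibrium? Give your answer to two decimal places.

Each contributed unit returns 2.1/5 = 0.4200 to its contributor — below 1 — so contributing 0 is dominant for every player. At the Nash equilibrium everyone keeps their 55, and the group total is 5 × 55 = 275.
Each contributed unit returns 2.100 to the group as a whole (0.4200 to each of 5 players), which exceeds 1, so the social optimum is full contribution: group total = 2.100 × 275 = 577.50.
Efficiency loss = 577.50 − 275 = 302.50.

302.50 dollars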